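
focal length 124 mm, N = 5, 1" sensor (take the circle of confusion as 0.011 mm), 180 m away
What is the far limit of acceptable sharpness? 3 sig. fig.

Hyperfocal distance H = f²/(N·c) + f = 124²/(5 × 0.011) + 124 = 15376/0.055 + 124 ≈ 279687.6 mm ≈ 279.7 m.
Far limit Df = s·(H − f)/(H − s) = 180000 × (279687.6 − 124) / (279687.6 − 180000) = 180000 × 279563.6 / 99687.6 ≈ 504791 mm ≈ 505 m.

505 m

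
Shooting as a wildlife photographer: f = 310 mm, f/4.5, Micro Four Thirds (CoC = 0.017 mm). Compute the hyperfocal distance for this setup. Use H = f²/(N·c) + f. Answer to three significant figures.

Hyperfocal distance H = f²/(N·c) + f = 310²/(4.5 × 0.017) + 310 = 96100/0.0765 + 310 ≈ 1256519.2 mm ≈ 1260 m.

1260 m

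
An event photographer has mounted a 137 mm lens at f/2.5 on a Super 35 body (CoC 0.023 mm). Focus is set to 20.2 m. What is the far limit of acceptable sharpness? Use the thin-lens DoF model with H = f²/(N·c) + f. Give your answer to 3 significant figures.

21.5 m

Hyperfocal distance H = f²/(N·c) + f = 137²/(2.5 × 0.023) + 137 = 18769/0.0575 + 137 ≈ 326554.4 mm ≈ 326.6 m.
Far limit Df = s·(H − f)/(H − s) = 20200 × (326554.4 − 137) / (326554.4 − 20200) = 20200 × 326417.4 / 306354.4 ≈ 21523 mm ≈ 21.5 m.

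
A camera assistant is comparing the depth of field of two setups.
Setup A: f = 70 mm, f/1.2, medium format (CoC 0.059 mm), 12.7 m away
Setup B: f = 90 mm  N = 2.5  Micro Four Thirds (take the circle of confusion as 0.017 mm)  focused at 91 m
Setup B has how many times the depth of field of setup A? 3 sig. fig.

23.4

Setup A: H = 70²/(1.2×0.059) + 70 ≈ 69279.0 mm; DoF = Df − Dn = 15535.0 − 10740.0 ≈ 4795.0 mm.
Setup B: H = 90²/(2.5×0.017) + 90 ≈ 190678.2 mm; DoF = Df − Dn = 173995 − 61612 ≈ 112383 mm.
Ratio = 112383 / 4795.0 ≈ 23.4.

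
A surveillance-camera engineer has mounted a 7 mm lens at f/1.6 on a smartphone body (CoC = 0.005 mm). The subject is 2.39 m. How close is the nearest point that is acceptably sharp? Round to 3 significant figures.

1.72 m

Hyperfocal distance H = f²/(N·c) + f = 7²/(1.6 × 0.005) + 7 = 49/0.008 + 7 ≈ 6132.0 mm ≈ 6.132 m.
Near limit Dn = s·(H − f)/(H + s − 2f) = 2390 × (6132.0 − 7) / (6132.0 + 2390 − 2 × 7) = 2390 × 6125.0 / 8508.0 ≈ 1720.6 mm ≈ 1.72 m.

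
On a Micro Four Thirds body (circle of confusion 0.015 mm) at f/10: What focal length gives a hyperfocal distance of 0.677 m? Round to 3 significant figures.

From H = f²/(N·c) + f, with f ≪ H: f ≈ √(H·N·c) = √(677 × 10 × 0.015) = √101.55 ≈ 10.08 mm.
Exact: f² + N·c·f − N·c·H = 0 ⇒ f = (−N·c + √((N·c)² + 4·N·c·H))/2 = (−0.15 + √406.22)/2 ≈ 10.002 mm ≈ 10.0 mm.

10.0 mm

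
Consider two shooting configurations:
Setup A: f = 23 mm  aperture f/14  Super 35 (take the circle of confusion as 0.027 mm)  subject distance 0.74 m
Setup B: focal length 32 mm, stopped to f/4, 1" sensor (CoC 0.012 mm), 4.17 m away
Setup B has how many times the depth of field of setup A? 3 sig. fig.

Setup A: H = 23²/(14×0.027) + 23 ≈ 1422.5 mm; DoF = Df − Dn = 1517.4 − 489.3 ≈ 1028.1 mm.
Setup B: H = 32²/(4×0.012) + 32 ≈ 21365.3 mm; DoF = Df − Dn = 5173.5 − 3492.6 ≈ 1680.9 mm.
Ratio = 1680.9 / 1028.1 ≈ 1.63.

1.63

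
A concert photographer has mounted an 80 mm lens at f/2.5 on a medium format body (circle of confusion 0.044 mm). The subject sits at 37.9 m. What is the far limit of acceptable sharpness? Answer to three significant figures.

108 m

Hyperfocal distance H = f²/(N·c) + f = 80²/(2.5 × 0.044) + 80 = 6400/0.11 + 80 ≈ 58261.8 mm ≈ 58.26 m.
Far limit Df = s·(H − f)/(H − s) = 37900 × (58261.8 − 80) / (58261.8 − 37900) = 37900 × 58181.8 / 20361.8 ≈ 108295 mm ≈ 108 m.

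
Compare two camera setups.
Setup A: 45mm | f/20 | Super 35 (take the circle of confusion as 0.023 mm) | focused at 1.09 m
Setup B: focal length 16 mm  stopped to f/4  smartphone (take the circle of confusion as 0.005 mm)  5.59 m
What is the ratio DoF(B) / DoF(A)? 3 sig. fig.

Setup A: H = 45²/(20×0.023) + 45 ≈ 4447.2 mm; DoF = Df − Dn = 1429.29 − 880.89 ≈ 548.40 mm.
Setup B: H = 16²/(4×0.005) + 16 ≈ 12816.0 mm; DoF = Df − Dn = 9902.0 − 3894.2 ≈ 6007.8 mm.
Ratio = 6007.8 / 548.40 ≈ 11.0.

11.0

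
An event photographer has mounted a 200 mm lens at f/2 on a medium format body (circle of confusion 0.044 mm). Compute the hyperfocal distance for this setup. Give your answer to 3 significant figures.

Hyperfocal distance H = f²/(N·c) + f = 200²/(2 × 0.044) + 200 = 40000/0.088 + 200 ≈ 454745.5 mm ≈ 455 m.

455 m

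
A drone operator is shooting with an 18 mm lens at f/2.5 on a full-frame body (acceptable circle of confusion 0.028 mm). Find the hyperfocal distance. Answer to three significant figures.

4.65 m

Hyperfocal distance H = f²/(N·c) + f = 18²/(2.5 × 0.028) + 18 = 324/0.07 + 18 ≈ 4646.6 mm ≈ 4.65 m.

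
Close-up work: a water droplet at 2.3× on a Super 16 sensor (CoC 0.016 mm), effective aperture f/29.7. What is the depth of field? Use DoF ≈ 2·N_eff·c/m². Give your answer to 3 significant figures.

0.180 mm

At magnification m, DoF ≈ 2·N_eff·c/m² = 2 × 29.7 × 0.016 / 2.3² = 0.9504 / 5.29 ≈ 0.18 mm.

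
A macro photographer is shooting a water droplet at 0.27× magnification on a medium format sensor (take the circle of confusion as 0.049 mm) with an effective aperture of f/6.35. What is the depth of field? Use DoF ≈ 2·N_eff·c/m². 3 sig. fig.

At magnification m, DoF ≈ 2·N_eff·c/m² = 2 × 6.35 × 0.049 / 0.27² = 0.6223 / 0.0729 ≈ 8.54 mm.

8.54 mm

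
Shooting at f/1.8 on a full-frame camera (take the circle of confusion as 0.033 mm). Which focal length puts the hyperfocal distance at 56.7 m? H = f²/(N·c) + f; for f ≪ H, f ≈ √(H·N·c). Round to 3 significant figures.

58.0 mm

From H = f²/(N·c) + f, with f ≪ H: f ≈ √(H·N·c) = √(56700 × 1.8 × 0.033) = √3368.0 ≈ 58.03 mm.
The +f correction barely moves this — solving exactly, f² + N·c·f − N·c·H = 0 ⇒ f = (−N·c + √((N·c)² + 4·N·c·H))/2 = (−0.0594 + √13472)/2 ≈ 58.005 mm, so f ≈ 58.0 mm.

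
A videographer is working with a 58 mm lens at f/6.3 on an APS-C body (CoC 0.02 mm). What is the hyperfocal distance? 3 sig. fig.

26.8 m

Hyperfocal distance H = f²/(N·c) + f = 58²/(6.3 × 0.02) + 58 = 3364/0.126 + 58 ≈ 26756.4 mm ≈ 26.8 m.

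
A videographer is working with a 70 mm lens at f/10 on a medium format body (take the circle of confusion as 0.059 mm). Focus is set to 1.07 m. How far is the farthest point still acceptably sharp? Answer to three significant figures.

1.22 m

Hyperfocal distance H = f²/(N·c) + f = 70²/(10 × 0.059) + 70 = 4900/0.59 + 70 ≈ 8375.1 mm ≈ 8.375 m.
Far limit Df = s·(H − f)/(H − s) = 1070 × (8375.1 − 70) / (8375.1 − 1070) = 1070 × 8305.1 / 7305.1 ≈ 1216.5 mm ≈ 1.22 m.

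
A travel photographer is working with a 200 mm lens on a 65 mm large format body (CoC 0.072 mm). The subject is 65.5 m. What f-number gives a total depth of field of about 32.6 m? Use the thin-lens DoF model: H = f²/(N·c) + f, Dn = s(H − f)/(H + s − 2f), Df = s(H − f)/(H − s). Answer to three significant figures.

f/2.00

Write h = H − f = f²/(N·c). The thin-lens limits are Dn = s·h/(h + (s−f)) and Df = s·h/(h − (s−f)), so DoF = Df − Dn = 2·s·(s−f)·h / (h² − (s−f)²).
That is a quadratic in h: DoF·h² − 2·s·(s−f)·h − DoF·(s−f)² = 0 ⇒ h = (s−f)·(s + √(s² + DoF²)) / DoF = 65300 × (65500 + √(65500² + 32600²)) / 32600 = 65300 × (65500 + 73164.3) / 32600 ≈ 277754 mm.
Then N = f²/(c·h) = 200² / (0.072 × 277754) = 40000 / 19998 ≈ 2.00.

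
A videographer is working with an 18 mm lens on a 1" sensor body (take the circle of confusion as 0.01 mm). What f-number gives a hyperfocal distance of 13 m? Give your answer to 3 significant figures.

Rearrange H = f²/(N·c) + f for N: N = f² / ((H − f)·c).
N = 18² / ((13000 − 18) × 0.01) = 324 / 129.8 ≈ 2.50.

f/2.50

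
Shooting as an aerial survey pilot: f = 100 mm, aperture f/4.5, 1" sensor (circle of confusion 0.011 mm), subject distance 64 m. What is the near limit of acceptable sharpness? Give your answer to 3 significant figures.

48.6 m

Hyperfocal distance H = f²/(N·c) + f = 100²/(4.5 × 0.011) + 100 = 10000/0.0495 + 100 ≈ 202120.2 mm ≈ 202.1 m.
Near limit Dn = s·(H − f)/(H + s − 2f) = 64000 × (202120.2 − 100) / (202120.2 + 64000 − 2 × 100) = 64000 × 202020.2 / 265920.2 ≈ 48621 mm ≈ 48.6 m.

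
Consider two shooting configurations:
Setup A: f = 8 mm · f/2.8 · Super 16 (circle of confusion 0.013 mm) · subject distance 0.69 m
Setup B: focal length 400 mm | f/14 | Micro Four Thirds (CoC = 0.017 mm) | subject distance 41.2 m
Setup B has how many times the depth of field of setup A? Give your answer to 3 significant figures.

Setup A: H = 8²/(2.8×0.013) + 8 ≈ 1766.2 mm; DoF = Df − Dn = 1127.24 − 497.16 ≈ 630.08 mm.
Setup B: H = 400²/(14×0.017) + 400 ≈ 672668.9 mm; DoF = Df − Dn = 43862.0 − 38842.6 ≈ 5019.4 mm.
Ratio = 5019.4 / 630.08 ≈ 7.97.

7.97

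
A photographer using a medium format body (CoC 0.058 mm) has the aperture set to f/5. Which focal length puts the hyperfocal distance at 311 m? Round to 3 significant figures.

300 mm

From H = f²/(N·c) + f, with f ≪ H: f ≈ √(H·N·c) = √(311000 × 5 × 0.058) = √90190 ≈ 300.3 mm.
The +f correction barely moves this — solving exactly, f² + N·c·f − N·c·H = 0 ⇒ f = (−N·c + √((N·c)² + 4·N·c·H))/2 = (−0.29 + √360760)/2 ≈ 300.17 mm, so f ≈ 300 mm.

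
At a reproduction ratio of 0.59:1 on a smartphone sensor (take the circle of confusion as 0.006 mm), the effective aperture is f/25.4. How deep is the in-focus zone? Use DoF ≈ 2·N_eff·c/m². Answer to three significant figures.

0.876 mm

At magnification m, DoF ≈ 2·N_eff·c/m² = 2 × 25.4 × 0.006 / 0.59² = 0.3048 / 0.3481 ≈ 0.876 mm.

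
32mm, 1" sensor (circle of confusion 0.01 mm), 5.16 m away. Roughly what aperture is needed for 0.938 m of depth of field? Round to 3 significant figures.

f/1.80

Write h = H − f = f²/(N·c). The thin-lens limits are Dn = s·h/(h + (s−f)) and Df = s·h/(h − (s−f)), so DoF = Df − Dn = 2·s·(s−f)·h / (h² − (s−f)²).
That is a quadratic in h: DoF·h² − 2·s·(s−f)·h − DoF·(s−f)² = 0 ⇒ h = (s−f)·(s + √(s² + DoF²)) / DoF = 5128 × (5160 + √(5160² + 938²)) / 938 = 5128 × (5160 + 5244.56) / 938 ≈ 56881 mm.
Then N = f²/(c·h) = 32² / (0.01 × 56881) = 1024 / 568.81 ≈ 1.80.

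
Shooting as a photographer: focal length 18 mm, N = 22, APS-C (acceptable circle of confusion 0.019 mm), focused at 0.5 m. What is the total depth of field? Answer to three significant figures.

Hyperfocal distance H = f²/(N·c) + f = 18²/(22 × 0.019) + 18 = 324/0.418 + 18 ≈ 793.1 mm ≈ 0.793 m.
Near limit Dn = s·(H − f)/(H + s − 2f) = 500 × (793.1 − 18) / (793.1 + 500 − 2 × 18) = 500 × 775.1 / 1257.1 ≈ 308.3 mm.
Far limit Df = s·(H − f)/(H − s) = 500 × (793.1 − 18) / (793.1 − 500) = 500 × 775.1 / 293.1 ≈ 1322.2 mm.
Depth of field = Df − Dn = 1322.2 − 308.3 ≈ 1013.9 mm ≈ 1.01 m.

1.01 m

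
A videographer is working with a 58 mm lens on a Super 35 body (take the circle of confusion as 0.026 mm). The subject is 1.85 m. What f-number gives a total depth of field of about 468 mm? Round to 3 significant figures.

f/8.99

Write h = H − f = f²/(N·c). The thin-lens limits are Dn = s·h/(h + (s−f)) and Df = s·h/(h − (s−f)), so DoF = Df − Dn = 2·s·(s−f)·h / (h² − (s−f)²).
That is a quadratic in h: DoF·h² − 2·s·(s−f)·h − DoF·(s−f)² = 0 ⇒ h = (s−f)·(s + √(s² + DoF²)) / DoF = 1792 × (1850 + √(1850² + 468²)) / 468 = 1792 × (1850 + 1908.28) / 468 ≈ 14391 mm.
Then N = f²/(c·h) = 58² / (0.026 × 14391) = 3364 / 374.16 ≈ 8.99.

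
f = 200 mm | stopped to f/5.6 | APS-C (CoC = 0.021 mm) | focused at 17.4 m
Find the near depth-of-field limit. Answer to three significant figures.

16.6 m

Hyperfocal distance H = f²/(N·c) + f = 200²/(5.6 × 0.021) + 200 = 40000/0.1176 + 200 ≈ 340336.1 mm ≈ 340.3 m.
Near limit Dn = s·(H − f)/(H + s − 2f) = 17400 × (340336.1 − 200) / (340336.1 + 17400 − 2 × 200) = 17400 × 340136.1 / 357336.1 ≈ 16562 mm ≈ 16.6 m.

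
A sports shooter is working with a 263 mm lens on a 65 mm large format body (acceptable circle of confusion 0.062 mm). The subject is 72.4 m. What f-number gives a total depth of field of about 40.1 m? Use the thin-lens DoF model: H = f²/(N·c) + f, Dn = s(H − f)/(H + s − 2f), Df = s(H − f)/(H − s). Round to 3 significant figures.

Write h = H − f = f²/(N·c). The thin-lens limits are Dn = s·h/(h + (s−f)) and Df = s·h/(h − (s−f)), so DoF = Df − Dn = 2·s·(s−f)·h / (h² − (s−f)²).
That is a quadratic in h: DoF·h² − 2·s·(s−f)·h − DoF·(s−f)² = 0 ⇒ h = (s−f)·(s + √(s² + DoF²)) / DoF = 72137 × (72400 + √(72400² + 40100²)) / 40100 = 72137 × (72400 + 82763.3) / 40100 ≈ 279128 mm.
Then N = f²/(c·h) = 263² / (0.062 × 279128) = 69169 / 17306 ≈ 4.

f/4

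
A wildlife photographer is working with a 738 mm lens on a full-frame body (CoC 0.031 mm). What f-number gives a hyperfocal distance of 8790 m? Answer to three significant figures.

Rearrange H = f²/(N·c) + f for N: N = f² / ((H − f)·c).
N = 738² / ((8790000 − 738) × 0.031) = 544644 / 272467 ≈ 2.00.

f/2.00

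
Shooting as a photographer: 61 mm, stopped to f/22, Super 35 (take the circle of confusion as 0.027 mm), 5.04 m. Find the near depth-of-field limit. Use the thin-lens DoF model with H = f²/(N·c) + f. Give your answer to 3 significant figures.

Hyperfocal distance H = f²/(N·c) + f = 61²/(22 × 0.027) + 61 = 3721/0.594 + 61 ≈ 6325.3 mm ≈ 6.325 m.
Near limit Dn = s·(H − f)/(H + s − 2f) = 5040 × (6325.3 − 61) / (6325.3 + 5040 − 2 × 61) = 5040 × 6264.3 / 11243.3 ≈ 2808.1 mm ≈ 2.81 m.

2.81 m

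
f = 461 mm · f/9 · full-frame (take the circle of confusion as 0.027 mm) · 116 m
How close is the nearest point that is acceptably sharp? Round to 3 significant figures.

Hyperfocal distance H = f²/(N·c) + f = 461²/(9 × 0.027) + 461 = 212521/0.243 + 461 ≈ 875033.0 mm ≈ 875.0 m.
Near limit Dn = s·(H − f)/(H + s − 2f) = 116000 × (875033.0 − 461) / (875033.0 + 116000 − 2 × 461) = 116000 × 874572.0 / 990111.0 ≈ 102464 mm ≈ 102 m.

102 m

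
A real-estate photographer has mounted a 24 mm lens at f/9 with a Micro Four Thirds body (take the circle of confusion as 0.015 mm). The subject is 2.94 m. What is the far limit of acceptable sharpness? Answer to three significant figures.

Hyperfocal distance H = f²/(N·c) + f = 24²/(9 × 0.015) + 24 = 576/0.135 + 24 ≈ 4290.7 mm ≈ 4.291 m.
Far limit Df = s·(H − f)/(H − s) = 2940 × (4290.7 − 24) / (4290.7 − 2940) = 2940 × 4266.7 / 1350.7 ≈ 9287.3 mm ≈ 9.29 m.

9.29 m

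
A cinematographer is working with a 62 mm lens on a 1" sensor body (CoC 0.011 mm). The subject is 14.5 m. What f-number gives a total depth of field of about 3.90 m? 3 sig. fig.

f/3.20

Write h = H − f = f²/(N·c). The thin-lens limits are Dn = s·h/(h + (s−f)) and Df = s·h/(h − (s−f)), so DoF = Df − Dn = 2·s·(s−f)·h / (h² − (s−f)²).
That is a quadratic in h: DoF·h² − 2·s·(s−f)·h − DoF·(s−f)² = 0 ⇒ h = (s−f)·(s + √(s² + DoF²)) / DoF = 14438 × (14500 + √(14500² + 3900²)) / 3900 = 14438 × (14500 + 15015.3) / 3900 ≈ 109267 mm.
Then N = f²/(c·h) = 62² / (0.011 × 109267) = 3844 / 1201.9 ≈ 3.20.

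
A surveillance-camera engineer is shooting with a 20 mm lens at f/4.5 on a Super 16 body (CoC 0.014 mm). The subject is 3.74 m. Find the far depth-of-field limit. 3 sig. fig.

9.03 m

Hyperfocal distance H = f²/(N·c) + f = 20²/(4.5 × 0.014) + 20 = 400/0.063 + 20 ≈ 6369.2 mm ≈ 6.369 m.
Far limit Df = s·(H − f)/(H − s) = 3740 × (6369.2 − 20) / (6369.2 − 3740) = 3740 × 6349.2 / 2629.2 ≈ 9031.6 mm ≈ 9.03 m.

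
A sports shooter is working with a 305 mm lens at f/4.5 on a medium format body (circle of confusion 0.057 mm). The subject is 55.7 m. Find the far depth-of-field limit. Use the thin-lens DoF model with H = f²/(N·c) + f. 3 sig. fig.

Hyperfocal distance H = f²/(N·c) + f = 305²/(4.5 × 0.057) + 305 = 93025/0.2565 + 305 ≈ 362975.6 mm ≈ 363.0 m.
Far limit Df = s·(H − f)/(H − s) = 55700 × (362975.6 − 305) / (362975.6 − 55700) = 55700 × 362670.6 / 307275.6 ≈ 65741 mm ≈ 65.7 m.

65.7 m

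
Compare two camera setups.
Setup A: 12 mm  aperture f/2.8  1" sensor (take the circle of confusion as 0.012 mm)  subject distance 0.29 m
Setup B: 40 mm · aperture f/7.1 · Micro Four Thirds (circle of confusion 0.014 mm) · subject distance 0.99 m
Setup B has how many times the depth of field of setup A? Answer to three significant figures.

Setup A: H = 12²/(2.8×0.012) + 12 ≈ 4297.7 mm; DoF = Df − Dn = 310.116 − 272.335 ≈ 37.781 mm.
Setup B: H = 40²/(7.1×0.014) + 40 ≈ 16136.6 mm; DoF = Df − Dn = 1052.09 − 934.83 ≈ 117.26 mm.
Ratio = 117.26 / 37.781 ≈ 3.10.

3.10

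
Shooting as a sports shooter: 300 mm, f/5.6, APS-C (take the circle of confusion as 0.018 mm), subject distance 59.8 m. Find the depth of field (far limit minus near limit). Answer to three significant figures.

8.01 m

Hyperfocal distance H = f²/(N·c) + f = 300²/(5.6 × 0.018) + 300 = 90000/0.1008 + 300 ≈ 893157.1 mm ≈ 893.2 m.
Near limit Dn = s·(H − f)/(H + s − 2f) = 59800 × (893157.1 − 300) / (893157.1 + 59800 − 2 × 300) = 59800 × 892857.1 / 952357.1 ≈ 56063.9 mm.
Far limit Df = s·(H − f)/(H − s) = 59800 × (893157.1 − 300) / (893157.1 − 59800) = 59800 × 892857.1 / 833357.1 ≈ 64069.6 mm.
Depth of field = Df − Dn = 64069.6 − 56063.9 ≈ 8005.7 mm ≈ 8.01 m.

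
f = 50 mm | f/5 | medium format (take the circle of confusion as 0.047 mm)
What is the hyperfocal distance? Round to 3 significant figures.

10.7 m

Hyperfocal distance H = f²/(N·c) + f = 50²/(5 × 0.047) + 50 = 2500/0.235 + 50 ≈ 10688.3 mm ≈ 10.7 m.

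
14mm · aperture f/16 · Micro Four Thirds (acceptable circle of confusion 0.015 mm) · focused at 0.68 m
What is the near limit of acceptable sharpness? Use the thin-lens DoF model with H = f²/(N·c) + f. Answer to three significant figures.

Hyperfocal distance H = f²/(N·c) + f = 14²/(16 × 0.015) + 14 = 196/0.24 + 14 ≈ 830.7 mm ≈ 0.831 m.
Near limit Dn = s·(H − f)/(H + s − 2f) = 680 × (830.7 − 14) / (830.7 + 680 − 2 × 14) = 680 × 816.7 / 1482.7 ≈ 374.55 mm.

375 mm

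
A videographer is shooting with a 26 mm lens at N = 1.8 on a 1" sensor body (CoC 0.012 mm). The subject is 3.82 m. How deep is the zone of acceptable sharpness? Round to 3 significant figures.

0.940 m

Hyperfocal distance H = f²/(N·c) + f = 26²/(1.8 × 0.012) + 26 = 676/0.0216 + 26 ≈ 31322.3 mm ≈ 31.32 m.
Near limit Dn = s·(H − f)/(H + s − 2f) = 3820 × (31322.3 − 26) / (31322.3 + 3820 − 2 × 26) = 3820 × 31296.3 / 35090.3 ≈ 3406.98 mm.
Far limit Df = s·(H − f)/(H − s) = 3820 × (31322.3 − 26) / (31322.3 − 3820) = 3820 × 31296.3 / 27502.3 ≈ 4346.98 mm.
Depth of field = Df − Dn = 4346.98 − 3406.98 ≈ 940.00 mm ≈ 0.940 m.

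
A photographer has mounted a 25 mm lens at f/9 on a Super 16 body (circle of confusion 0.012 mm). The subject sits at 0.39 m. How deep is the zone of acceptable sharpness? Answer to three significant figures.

Hyperfocal distance H = f²/(N·c) + f = 25²/(9 × 0.012) + 25 = 625/0.108 + 25 ≈ 5812.0 mm ≈ 5.812 m.
Near limit Dn = s·(H − f)/(H + s − 2f) = 390 × (5812.0 − 25) / (5812.0 + 390 − 2 × 25) = 390 × 5787.0 / 6152.0 ≈ 366.861 mm.
Far limit Df = s·(H − f)/(H − s) = 390 × (5812.0 − 25) / (5812.0 − 390) = 390 × 5787.0 / 5422.0 ≈ 416.254 mm.
Depth of field = Df − Dn = 416.254 − 366.861 ≈ 49.393 mm.

49.4 mm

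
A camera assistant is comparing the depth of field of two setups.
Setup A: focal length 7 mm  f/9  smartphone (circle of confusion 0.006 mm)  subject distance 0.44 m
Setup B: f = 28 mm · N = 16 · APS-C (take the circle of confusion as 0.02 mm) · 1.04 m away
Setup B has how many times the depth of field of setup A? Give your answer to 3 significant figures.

1.91

Setup A: H = 7²/(9×0.006) + 7 ≈ 914.4 mm; DoF = Df − Dn = 841.60 − 297.86 ≈ 543.74 mm.
Setup B: H = 28²/(16×0.02) + 28 ≈ 2478.0 mm; DoF = Df − Dn = 1771.9 − 736.0 ≈ 1035.9 mm.
Ratio = 1035.9 / 543.74 ≈ 1.91.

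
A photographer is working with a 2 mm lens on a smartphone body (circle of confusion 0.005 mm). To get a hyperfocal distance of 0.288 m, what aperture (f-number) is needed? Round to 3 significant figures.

Rearrange H = f²/(N·c) + f for N: N = f² / ((H − f)·c).
N = 2² / ((288 − 2) × 0.005) = 4 / 1.430 ≈ 2.80.

f/2.80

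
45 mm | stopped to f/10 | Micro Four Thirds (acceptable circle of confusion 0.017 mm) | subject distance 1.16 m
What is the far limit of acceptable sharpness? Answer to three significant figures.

Hyperfocal distance H = f²/(N·c) + f = 45²/(10 × 0.017) + 45 = 2025/0.17 + 45 ≈ 11956.8 mm ≈ 11.96 m.
Far limit Df = s·(H − f)/(H − s) = 1160 × (11956.8 − 45) / (11956.8 − 1160) = 1160 × 11911.8 / 10796.8 ≈ 1279.8 mm ≈ 1.28 m.

1.28 m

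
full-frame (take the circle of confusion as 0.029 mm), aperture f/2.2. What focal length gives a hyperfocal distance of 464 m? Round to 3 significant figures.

172 mm

From H = f²/(N·c) + f, with f ≪ H: f ≈ √(H·N·c) = √(464000 × 2.2 × 0.029) = √29603 ≈ 172.1 mm.
The +f correction barely moves this — solving exactly, f² + N·c·f − N·c·H = 0 ⇒ f = (−N·c + √((N·c)² + 4·N·c·H))/2 = (−0.0638 + √118413)/2 ≈ 172.02 mm, so f ≈ 172 mm.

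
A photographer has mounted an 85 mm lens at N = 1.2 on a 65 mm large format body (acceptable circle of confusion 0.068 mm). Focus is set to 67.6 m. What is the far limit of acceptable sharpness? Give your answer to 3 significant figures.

285 m

Hyperfocal distance H = f²/(N·c) + f = 85²/(1.2 × 0.068) + 85 = 7225/0.0816 + 85 ≈ 88626.7 mm ≈ 88.63 m.
Far limit Df = s·(H − f)/(H − s) = 67600 × (88626.7 − 85) / (88626.7 − 67600) = 67600 × 88541.7 / 21026.7 ≈ 284658 mm ≈ 285 m.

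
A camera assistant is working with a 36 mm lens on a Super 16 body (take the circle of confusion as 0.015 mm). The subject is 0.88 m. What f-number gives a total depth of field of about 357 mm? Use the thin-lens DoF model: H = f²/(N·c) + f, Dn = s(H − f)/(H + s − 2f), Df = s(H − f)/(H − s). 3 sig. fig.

f/20

Write h = H − f = f²/(N·c). The thin-lens limits are Dn = s·h/(h + (s−f)) and Df = s·h/(h − (s−f)), so DoF = Df − Dn = 2·s·(s−f)·h / (h² − (s−f)²).
That is a quadratic in h: DoF·h² − 2·s·(s−f)·h − DoF·(s−f)² = 0 ⇒ h = (s−f)·(s + √(s² + DoF²)) / DoF = 844 × (880 + √(880² + 357²)) / 357 = 844 × (880 + 949.657) / 357 ≈ 4325.6 mm.
Then N = f²/(c·h) = 36² / (0.015 × 4325.6) = 1296 / 64.884 ≈ 20.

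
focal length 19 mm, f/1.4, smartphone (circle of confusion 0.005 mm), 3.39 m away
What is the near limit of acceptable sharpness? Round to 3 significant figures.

Hyperfocal distance H = f²/(N·c) + f = 19²/(1.4 × 0.005) + 19 = 361/0.007 + 19 ≈ 51590.4 mm ≈ 51.59 m.
Near limit Dn = s·(H − f)/(H + s − 2f) = 3390 × (51590.4 − 19) / (51590.4 + 3390 − 2 × 19) = 3390 × 51571.4 / 54942.4 ≈ 3182.0 mm ≈ 3.18 m.

3.18 m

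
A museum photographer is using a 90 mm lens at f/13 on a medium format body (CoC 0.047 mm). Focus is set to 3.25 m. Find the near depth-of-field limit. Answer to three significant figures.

Hyperfocal distance H = f²/(N·c) + f = 90²/(13 × 0.047) + 90 = 8100/0.611 + 90 ≈ 13347.0 mm ≈ 13.35 m.
Near limit Dn = s·(H − f)/(H + s − 2f) = 3250 × (13347.0 − 90) / (13347.0 + 3250 − 2 × 90) = 3250 × 13257.0 / 16417.0 ≈ 2624.4 mm ≈ 2.62 m.

2.62 m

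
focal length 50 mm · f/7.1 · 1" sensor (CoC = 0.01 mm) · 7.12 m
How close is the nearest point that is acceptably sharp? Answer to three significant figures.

Hyperfocal distance H = f²/(N·c) + f = 50²/(7.1 × 0.01) + 50 = 2500/0.071 + 50 ≈ 35261.3 mm ≈ 35.26 m.
Near limit Dn = s·(H − f)/(H + s − 2f) = 7120 × (35261.3 − 50) / (35261.3 + 7120 − 2 × 50) = 7120 × 35211.3 / 42281.3 ≈ 5929.4 mm ≈ 5.93 m.

5.93 m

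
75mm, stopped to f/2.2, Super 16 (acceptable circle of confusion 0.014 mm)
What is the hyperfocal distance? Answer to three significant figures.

Hyperfocal distance H = f²/(N·c) + f = 75²/(2.2 × 0.014) + 75 = 5625/0.0308 + 75 ≈ 182704.9 mm ≈ 183 m.

183 m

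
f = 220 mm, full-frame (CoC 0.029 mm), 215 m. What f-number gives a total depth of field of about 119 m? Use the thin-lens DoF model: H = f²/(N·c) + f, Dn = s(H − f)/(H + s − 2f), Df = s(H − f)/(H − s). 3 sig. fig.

f/2.01

Write h = H − f = f²/(N·c). The thin-lens limits are Dn = s·h/(h + (s−f)) and Df = s·h/(h − (s−f)), so DoF = Df − Dn = 2·s·(s−f)·h / (h² − (s−f)²).
That is a quadratic in h: DoF·h² − 2·s·(s−f)·h − DoF·(s−f)² = 0 ⇒ h = (s−f)·(s + √(s² + DoF²)) / DoF = 214780 × (215000 + √(215000² + 119000²)) / 119000 = 214780 × (215000 + 245736) / 119000 ≈ 831570 mm.
Then N = f²/(c·h) = 220² / (0.029 × 831570) = 48400 / 24116 ≈ 2.01.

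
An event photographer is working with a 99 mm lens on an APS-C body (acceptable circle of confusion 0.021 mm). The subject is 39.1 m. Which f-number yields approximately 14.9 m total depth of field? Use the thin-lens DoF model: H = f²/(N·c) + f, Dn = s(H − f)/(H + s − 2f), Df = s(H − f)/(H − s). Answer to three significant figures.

f/2.20

Write h = H − f = f²/(N·c). The thin-lens limits are Dn = s·h/(h + (s−f)) and Df = s·h/(h − (s−f)), so DoF = Df − Dn = 2·s·(s−f)·h / (h² − (s−f)²).
That is a quadratic in h: DoF·h² − 2·s·(s−f)·h − DoF·(s−f)² = 0 ⇒ h = (s−f)·(s + √(s² + DoF²)) / DoF = 39001 × (39100 + √(39100² + 14900²)) / 14900 = 39001 × (39100 + 41842.8) / 14900 ≈ 211869 mm.
Then N = f²/(c·h) = 99² / (0.021 × 211869) = 9801 / 4449.3 ≈ 2.20.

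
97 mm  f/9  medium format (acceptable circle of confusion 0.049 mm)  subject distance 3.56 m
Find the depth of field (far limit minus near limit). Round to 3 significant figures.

Hyperfocal distance H = f²/(N·c) + f = 97²/(9 × 0.049) + 97 = 9409/0.441 + 97 ≈ 21432.6 mm ≈ 21.43 m.
Near limit Dn = s·(H − f)/(H + s − 2f) = 3560 × (21432.6 − 97) / (21432.6 + 3560 − 2 × 97) = 3560 × 21335.6 / 24798.6 ≈ 3062.9 mm.
Far limit Df = s·(H − f)/(H − s) = 3560 × (21432.6 − 97) / (21432.6 − 3560) = 3560 × 21335.6 / 17872.6 ≈ 4249.8 mm.
Depth of field = Df − Dn = 4249.8 − 3062.9 ≈ 1186.9 mm ≈ 1.19 m.

1.19 m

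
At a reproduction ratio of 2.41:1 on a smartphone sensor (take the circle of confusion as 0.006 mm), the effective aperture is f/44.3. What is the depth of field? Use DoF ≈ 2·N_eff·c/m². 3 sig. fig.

0.0915 mm

At magnification m, DoF ≈ 2·N_eff·c/m² = 2 × 44.3 × 0.006 / 2.41² = 0.5316 / 5.808 ≈ 0.0915 mm.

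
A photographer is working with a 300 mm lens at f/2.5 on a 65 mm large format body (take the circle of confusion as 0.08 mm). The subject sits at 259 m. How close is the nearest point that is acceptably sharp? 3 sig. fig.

164 m

Hyperfocal distance H = f²/(N·c) + f = 300²/(2.5 × 0.08) + 300 = 90000/0.2 + 300 ≈ 450300.0 mm ≈ 450.3 m.
Near limit Dn = s·(H − f)/(H + s − 2f) = 259000 × (450300.0 − 300) / (450300.0 + 259000 − 2 × 300) = 259000 × 450000.0 / 708700.0 ≈ 164456 mm ≈ 164 m.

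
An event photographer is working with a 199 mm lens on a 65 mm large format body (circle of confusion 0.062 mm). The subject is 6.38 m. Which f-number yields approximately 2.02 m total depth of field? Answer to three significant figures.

Write h = H − f = f²/(N·c). The thin-lens limits are Dn = s·h/(h + (s−f)) and Df = s·h/(h − (s−f)), so DoF = Df − Dn = 2·s·(s−f)·h / (h² − (s−f)²).
That is a quadratic in h: DoF·h² − 2·s·(s−f)·h − DoF·(s−f)² = 0 ⇒ h = (s−f)·(s + √(s² + DoF²)) / DoF = 6181 × (6380 + √(6380² + 2020²)) / 2020 = 6181 × (6380 + 6692.14) / 2020 ≈ 39999 mm.
Then N = f²/(c·h) = 199² / (0.062 × 39999) = 39601 / 2480.0 ≈ 16.

f/16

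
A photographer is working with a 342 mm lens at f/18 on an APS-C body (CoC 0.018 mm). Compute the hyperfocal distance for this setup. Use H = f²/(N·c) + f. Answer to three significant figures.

Hyperfocal distance H = f²/(N·c) + f = 342²/(18 × 0.018) + 342 = 116964/0.324 + 342 ≈ 361342.0 mm ≈ 361 m.

361 m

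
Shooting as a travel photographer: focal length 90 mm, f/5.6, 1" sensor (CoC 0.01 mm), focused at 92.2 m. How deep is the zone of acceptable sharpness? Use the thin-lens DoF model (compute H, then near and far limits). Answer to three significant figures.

Hyperfocal distance H = f²/(N·c) + f = 90²/(5.6 × 0.01) + 90 = 8100/0.056 + 90 ≈ 144732.9 mm ≈ 144.7 m.
Near limit Dn = s·(H − f)/(H + s − 2f) = 92200 × (144732.9 − 90) / (144732.9 + 92200 − 2 × 90) = 92200 × 144642.9 / 236752.9 ≈ 56329 mm.
Far limit Df = s·(H − f)/(H − s) = 92200 × (144732.9 − 90) / (144732.9 − 92200) = 92200 × 144642.9 / 52532.9 ≈ 253862 mm.
Depth of field = Df − Dn = 253862 − 56329 ≈ 197533 mm ≈ 198 m.

198 m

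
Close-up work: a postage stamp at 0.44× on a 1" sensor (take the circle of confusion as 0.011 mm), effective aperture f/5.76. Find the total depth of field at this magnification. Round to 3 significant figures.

0.655 mm

At magnification m, DoF ≈ 2·N_eff·c/m² = 2 × 5.76 × 0.011 / 0.44² = 0.1267 / 0.1936 ≈ 0.655 mm.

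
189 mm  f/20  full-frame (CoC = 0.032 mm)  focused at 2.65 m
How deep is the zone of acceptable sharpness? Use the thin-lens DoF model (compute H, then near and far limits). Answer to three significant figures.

Hyperfocal distance H = f²/(N·c) + f = 189²/(20 × 0.032) + 189 = 35721/0.64 + 189 ≈ 56003.1 mm ≈ 56.00 m.
Near limit Dn = s·(H − f)/(H + s − 2f) = 2650 × (56003.1 − 189) / (56003.1 + 2650 − 2 × 189) = 2650 × 55814.1 / 58275.1 ≈ 2538.09 mm.
Far limit Df = s·(H − f)/(H − s) = 2650 × (56003.1 − 189) / (56003.1 − 2650) = 2650 × 55814.1 / 53353.1 ≈ 2772.24 mm.
Depth of field = Df − Dn = 2772.24 − 2538.09 ≈ 234.15 mm.

234 mm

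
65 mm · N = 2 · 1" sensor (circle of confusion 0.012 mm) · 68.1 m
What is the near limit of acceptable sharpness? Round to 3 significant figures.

Hyperfocal distance H = f²/(N·c) + f = 65²/(2 × 0.012) + 65 = 4225/0.024 + 65 ≈ 176106.7 mm ≈ 176.1 m.
Near limit Dn = s·(H − f)/(H + s − 2f) = 68100 × (176106.7 − 65) / (176106.7 + 68100 − 2 × 65) = 68100 × 176041.7 / 244076.7 ≈ 49118 mm ≈ 49.1 m.

49.1 m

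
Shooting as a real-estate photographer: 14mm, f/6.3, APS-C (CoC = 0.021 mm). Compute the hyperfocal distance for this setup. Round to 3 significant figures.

Hyperfocal distance H = f²/(N·c) + f = 14²/(6.3 × 0.021) + 14 = 196/0.1323 + 14 ≈ 1495.5 mm ≈ 1.50 m.

1.50 m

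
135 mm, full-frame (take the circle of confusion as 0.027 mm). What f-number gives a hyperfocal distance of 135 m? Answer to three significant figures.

f/5.01

Rearrange H = f²/(N·c) + f for N: N = f² / ((H − f)·c).
N = 135² / ((135000 − 135) × 0.027) = 18225 / 3641 ≈ 5.01.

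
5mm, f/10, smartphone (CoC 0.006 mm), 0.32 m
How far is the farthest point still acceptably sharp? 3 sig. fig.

Hyperfocal distance H = f²/(N·c) + f = 5²/(10 × 0.006) + 5 = 25/0.06 + 5 ≈ 421.7 mm ≈ 0.422 m.
Far limit Df = s·(H − f)/(H − s) = 320 × (421.7 − 5) / (421.7 − 320) = 320 × 416.7 / 101.7 ≈ 1311.5 mm ≈ 1.31 m.

1.31 m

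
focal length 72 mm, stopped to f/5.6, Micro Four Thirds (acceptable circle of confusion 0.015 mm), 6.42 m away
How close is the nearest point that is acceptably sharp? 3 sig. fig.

Hyperfocal distance H = f²/(N·c) + f = 72²/(5.6 × 0.015) + 72 = 5184/0.084 + 72 ≈ 61786.3 mm ≈ 61.79 m.
Near limit Dn = s·(H − f)/(H + s − 2f) = 6420 × (61786.3 − 72) / (61786.3 + 6420 − 2 × 72) = 6420 × 61714.3 / 68062.3 ≈ 5821.2 mm ≈ 5.82 m.

5.82 m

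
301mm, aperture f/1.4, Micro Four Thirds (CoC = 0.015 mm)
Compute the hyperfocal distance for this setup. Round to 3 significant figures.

4310 m

Hyperfocal distance H = f²/(N·c) + f = 301²/(1.4 × 0.015) + 301 = 90601/0.021 + 301 ≈ 4314634.3 mm ≈ 4310 m.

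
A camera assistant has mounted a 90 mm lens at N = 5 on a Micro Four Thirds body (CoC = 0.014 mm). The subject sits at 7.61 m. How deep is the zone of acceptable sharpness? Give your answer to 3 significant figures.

0.993 m

Hyperfocal distance H = f²/(N·c) + f = 90²/(5 × 0.014) + 90 = 8100/0.07 + 90 ≈ 115804.3 mm ≈ 115.8 m.
Near limit Dn = s·(H − f)/(H + s − 2f) = 7610 × (115804.3 − 90) / (115804.3 + 7610 − 2 × 90) = 7610 × 115714.3 / 123234.3 ≈ 7145.62 mm.
Far limit Df = s·(H − f)/(H − s) = 7610 × (115804.3 − 90) / (115804.3 − 7610) = 7610 × 115714.3 / 108194.3 ≈ 8138.93 mm.
Depth of field = Df − Dn = 8138.93 − 7145.62 ≈ 993.31 mm ≈ 0.993 m.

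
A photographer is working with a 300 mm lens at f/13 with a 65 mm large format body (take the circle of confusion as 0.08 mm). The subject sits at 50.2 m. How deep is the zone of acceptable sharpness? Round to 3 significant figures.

Hyperfocal distance H = f²/(N·c) + f = 300²/(13 × 0.08) + 300 = 90000/1.04 + 300 ≈ 86838.5 mm ≈ 86.84 m.
Near limit Dn = s·(H − f)/(H + s − 2f) = 50200 × (86838.5 − 300) / (86838.5 + 50200 − 2 × 300) = 50200 × 86538.5 / 136438.5 ≈ 31840 mm.
Far limit Df = s·(H − f)/(H − s) = 50200 × (86838.5 − 300) / (86838.5 − 50200) = 50200 × 86538.5 / 36638.5 ≈ 118570 mm.
Depth of field = Df − Dn = 118570 − 31840 ≈ 86730 mm ≈ 86.7 m.

86.7 m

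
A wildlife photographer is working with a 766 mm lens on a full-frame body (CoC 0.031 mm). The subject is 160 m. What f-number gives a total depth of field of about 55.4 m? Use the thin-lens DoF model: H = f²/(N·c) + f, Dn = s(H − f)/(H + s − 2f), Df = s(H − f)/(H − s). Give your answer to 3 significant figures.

f/20

Write h = H − f = f²/(N·c). The thin-lens limits are Dn = s·h/(h + (s−f)) and Df = s·h/(h − (s−f)), so DoF = Df − Dn = 2·s·(s−f)·h / (h² − (s−f)²).
That is a quadratic in h: DoF·h² − 2·s·(s−f)·h − DoF·(s−f)² = 0 ⇒ h = (s−f)·(s + √(s² + DoF²)) / DoF = 159234 × (160000 + √(160000² + 55400²)) / 55400 = 159234 × (160000 + 169320) / 55400 ≈ 946550 mm.
Then N = f²/(c·h) = 766² / (0.031 × 946550) = 586756 / 29343 ≈ 20.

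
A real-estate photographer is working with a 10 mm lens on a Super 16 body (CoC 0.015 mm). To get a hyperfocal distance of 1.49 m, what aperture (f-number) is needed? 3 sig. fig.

Rearrange H = f²/(N·c) + f for N: N = f² / ((H − f)·c).
N = 10² / ((1490 − 10) × 0.015) = 100 / 22.20 ≈ 4.50.

f/4.50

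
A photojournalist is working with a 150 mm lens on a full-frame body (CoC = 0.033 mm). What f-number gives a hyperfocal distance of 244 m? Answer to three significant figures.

Rearrange H = f²/(N·c) + f for N: N = f² / ((H − f)·c).
N = 150² / ((244000 − 150) × 0.033) = 22500 / 8047 ≈ 2.80.

f/2.80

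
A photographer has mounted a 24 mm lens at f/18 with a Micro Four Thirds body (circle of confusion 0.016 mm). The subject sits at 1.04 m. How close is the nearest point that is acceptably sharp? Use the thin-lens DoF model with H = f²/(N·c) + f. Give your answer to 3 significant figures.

Hyperfocal distance H = f²/(N·c) + f = 24²/(18 × 0.016) + 24 = 576/0.288 + 24 ≈ 2024.0 mm ≈ 2.024 m.
Near limit Dn = s·(H − f)/(H + s − 2f) = 1040 × (2024.0 − 24) / (2024.0 + 1040 − 2 × 24) = 1040 × 2000.0 / 3016.0 ≈ 689.66 mm ≈ 0.690 m.

0.690 m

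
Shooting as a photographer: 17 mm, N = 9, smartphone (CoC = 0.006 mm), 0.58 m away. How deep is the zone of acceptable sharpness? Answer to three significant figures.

Hyperfocal distance H = f²/(N·c) + f = 17²/(9 × 0.006) + 17 = 289/0.054 + 17 ≈ 5368.9 mm ≈ 5.369 m.
Near limit Dn = s·(H − f)/(H + s − 2f) = 580 × (5368.9 − 17) / (5368.9 + 580 − 2 × 17) = 580 × 5351.9 / 5914.9 ≈ 524.79 mm.
Far limit Df = s·(H − f)/(H − s) = 580 × (5368.9 − 17) / (5368.9 − 580) = 580 × 5351.9 / 4788.9 ≈ 648.19 mm.
Depth of field = Df − Dn = 648.19 − 524.79 ≈ 123.40 mm.

123 mm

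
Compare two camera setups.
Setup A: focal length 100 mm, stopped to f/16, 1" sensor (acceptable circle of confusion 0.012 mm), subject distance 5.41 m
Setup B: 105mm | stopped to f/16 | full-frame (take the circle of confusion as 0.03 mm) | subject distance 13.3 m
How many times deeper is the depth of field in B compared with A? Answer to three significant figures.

20.5

Setup A: H = 100²/(16×0.012) + 100 ≈ 52183.3 mm; DoF = Df − Dn = 6024.2 − 4909.5 ≈ 1114.7 mm.
Setup B: H = 105²/(16×0.03) + 105 ≈ 23073.8 mm; DoF = Df − Dn = 31256 − 8447 ≈ 22809 mm.
Ratio = 22809 / 1114.7 ≈ 20.5.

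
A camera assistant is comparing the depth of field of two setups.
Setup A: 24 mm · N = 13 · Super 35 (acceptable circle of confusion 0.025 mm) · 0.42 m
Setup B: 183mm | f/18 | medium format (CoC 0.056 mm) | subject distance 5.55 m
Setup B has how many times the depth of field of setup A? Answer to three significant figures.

Setup A: H = 24²/(13×0.025) + 24 ≈ 1796.3 mm; DoF = Df − Dn = 540.85 − 343.30 ≈ 197.55 mm.
Setup B: H = 183²/(18×0.056) + 183 ≈ 33406.2 mm; DoF = Df − Dn = 6619.3 − 4778.1 ≈ 1841.2 mm.
Ratio = 1841.2 / 197.55 ≈ 9.32.

9.32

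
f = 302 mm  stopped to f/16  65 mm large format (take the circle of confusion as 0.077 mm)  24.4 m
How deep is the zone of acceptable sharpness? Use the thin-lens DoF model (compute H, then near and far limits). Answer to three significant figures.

Hyperfocal distance H = f²/(N·c) + f = 302²/(16 × 0.077) + 302 = 91204/1.232 + 302 ≈ 74331.2 mm ≈ 74.33 m.
Near limit Dn = s·(H − f)/(H + s − 2f) = 24400 × (74331.2 − 302) / (74331.2 + 24400 − 2 × 302) = 24400 × 74029.2 / 98127.2 ≈ 18408 mm.
Far limit Df = s·(H − f)/(H − s) = 24400 × (74331.2 − 302) / (74331.2 − 24400) = 24400 × 74029.2 / 49931.2 ≈ 36176 mm.
Depth of field = Df − Dn = 36176 − 18408 ≈ 17768 mm ≈ 17.8 m.

17.8 m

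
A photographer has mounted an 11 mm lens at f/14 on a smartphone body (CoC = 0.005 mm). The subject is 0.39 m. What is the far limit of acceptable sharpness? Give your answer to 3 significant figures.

500 mm

Hyperfocal distance H = f²/(N·c) + f = 11²/(14 × 0.005) + 11 = 121/0.07 + 11 ≈ 1739.6 mm ≈ 1.740 m.
Far limit Df = s·(H − f)/(H − s) = 390 × (1739.6 − 11) / (1739.6 − 390) = 390 × 1728.6 / 1349.6 ≈ 499.52 mm.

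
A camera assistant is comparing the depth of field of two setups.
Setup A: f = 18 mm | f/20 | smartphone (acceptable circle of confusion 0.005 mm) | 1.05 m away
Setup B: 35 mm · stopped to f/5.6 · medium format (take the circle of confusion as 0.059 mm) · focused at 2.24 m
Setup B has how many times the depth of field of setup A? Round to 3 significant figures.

5.54

Setup A: H = 18²/(20×0.005) + 18 ≈ 3258.0 mm; DoF = Df − Dn = 1540.76 − 796.35 ≈ 744.41 mm.
Setup B: H = 35²/(5.6×0.059) + 35 ≈ 3742.6 mm; DoF = Df − Dn = 5527.0 − 1404.6 ≈ 4122.4 mm.
Ratio = 4122.4 / 744.41 ≈ 5.54.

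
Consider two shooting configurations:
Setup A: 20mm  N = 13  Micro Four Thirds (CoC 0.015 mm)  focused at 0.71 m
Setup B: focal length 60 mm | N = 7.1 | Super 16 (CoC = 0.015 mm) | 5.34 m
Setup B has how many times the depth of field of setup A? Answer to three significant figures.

3.17

Setup A: H = 20²/(13×0.015) + 20 ≈ 2071.3 mm; DoF = Df − Dn = 1069.88 − 531.29 ≈ 538.59 mm.
Setup B: H = 60²/(7.1×0.015) + 60 ≈ 33862.8 mm; DoF = Df − Dn = 6328.5 − 4618.6 ≈ 1709.9 mm.
Ratio = 1709.9 / 538.59 ≈ 3.17.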